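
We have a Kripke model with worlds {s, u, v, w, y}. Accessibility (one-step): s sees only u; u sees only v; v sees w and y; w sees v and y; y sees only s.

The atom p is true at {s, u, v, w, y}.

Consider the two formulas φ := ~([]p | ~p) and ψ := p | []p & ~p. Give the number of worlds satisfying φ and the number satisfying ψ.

0 and 5

For ~([]p | ~p):
s: []p | ~p is T. ✗
u: []p | ~p is T. ✗
v: []p | ~p is T. ✗
w: []p | ~p is T. ✗
y: []p | ~p is T. ✗
— 0 worlds.
For p | []p & ~p:
s: p is T, []p & ~p is F. ✓
u: p is T, []p & ~p is F. ✓
v: p is T, []p & ~p is F. ✓
w: p is T, []p & ~p is F. ✓
y: p is T, []p & ~p is F. ✓
— 5 worlds.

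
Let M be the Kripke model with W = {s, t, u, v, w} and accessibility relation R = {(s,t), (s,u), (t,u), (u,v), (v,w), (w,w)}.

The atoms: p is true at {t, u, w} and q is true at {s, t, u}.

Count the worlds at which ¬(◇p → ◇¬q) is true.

2

s: ◇p → ◇¬q is F. ✓
t: ◇p → ◇¬q is F. ✓
u: ◇p → ◇¬q is T. ✗
v: ◇p → ◇¬q is T. ✗
w: ◇p → ◇¬q is T. ✗
Satisfying worlds: {s, t}.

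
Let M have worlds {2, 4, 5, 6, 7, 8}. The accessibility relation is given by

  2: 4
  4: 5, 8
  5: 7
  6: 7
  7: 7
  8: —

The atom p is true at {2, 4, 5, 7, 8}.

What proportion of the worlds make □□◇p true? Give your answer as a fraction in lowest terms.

2: successors {4}; □◇p there: 4:F. ✗
4: successors {5, 8}; □◇p there: 5:T, 8:T. ✓
5: successors {7}; □◇p there: 7:T. ✓
6: successors {7}; □◇p there: 7:T. ✓
7: successors {7}; □◇p there: 7:T. ✓
8: no successors, so □□◇p holds vacuously. ✓
That's 5 of 6 worlds, so 5/6.

5/6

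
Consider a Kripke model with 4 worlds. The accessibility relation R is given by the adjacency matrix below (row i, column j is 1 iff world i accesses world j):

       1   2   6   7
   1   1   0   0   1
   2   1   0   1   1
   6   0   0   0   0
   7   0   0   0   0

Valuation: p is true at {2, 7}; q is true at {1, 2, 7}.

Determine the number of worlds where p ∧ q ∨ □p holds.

1: p ∧ q is F, □p is F. ✗
2: p ∧ q is T, □p is F. ✓
6: p ∧ q is F, □p is T. ✓
7: p ∧ q is T, □p is T. ✓
Satisfying worlds: {2, 6, 7}.

3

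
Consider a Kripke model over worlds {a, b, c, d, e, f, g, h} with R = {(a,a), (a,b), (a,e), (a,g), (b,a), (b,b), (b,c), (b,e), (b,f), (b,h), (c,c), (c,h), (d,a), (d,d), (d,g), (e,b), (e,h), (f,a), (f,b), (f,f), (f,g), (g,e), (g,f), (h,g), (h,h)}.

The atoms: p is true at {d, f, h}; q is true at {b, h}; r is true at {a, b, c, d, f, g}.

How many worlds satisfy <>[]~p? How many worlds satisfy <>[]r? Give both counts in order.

For <>[]~p:
a: successors {a, b, e, g}; []~p there: a:T, b:F, e:F, g:F. ✓
b: successors {a, b, c, e, f, h}; []~p there: a:T, b:F, c:F, e:F, f:F, h:F. ✓
c: successors {c, h}; []~p there: c:F, h:F. ✗
d: successors {a, d, g}; []~p there: a:T, d:F, g:F. ✓
e: successors {b, h}; []~p there: b:F, h:F. ✗
f: successors {a, b, f, g}; []~p there: a:T, b:F, f:F, g:F. ✓
g: successors {e, f}; []~p there: e:F, f:F. ✗
h: successors {g, h}; []~p there: g:F, h:F. ✗
— 4 worlds.
For <>[]r:
a: successors {a, b, e, g}; []r there: a:F, b:F, e:F, g:F. ✗
b: successors {a, b, c, e, f, h}; []r there: a:F, b:F, c:F, e:F, f:T, h:F. ✓
c: successors {c, h}; []r there: c:F, h:F. ✗
d: successors {a, d, g}; []r there: a:F, d:T, g:F. ✓
e: successors {b, h}; []r there: b:F, h:F. ✗
f: successors {a, b, f, g}; []r there: a:F, b:F, f:T, g:F. ✓
g: successors {e, f}; []r there: e:F, f:T. ✓
h: successors {g, h}; []r there: g:F, h:F. ✗
— 4 worlds.

4 and 4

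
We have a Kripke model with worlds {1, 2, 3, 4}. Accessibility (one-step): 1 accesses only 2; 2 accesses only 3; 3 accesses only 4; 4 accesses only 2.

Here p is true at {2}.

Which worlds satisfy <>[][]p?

{2}

1: successors {2}; [][]p there: 2:F. ✗
2: successors {3}; [][]p there: 3:T. ✓
3: successors {4}; [][]p there: 4:F. ✗
4: successors {2}; [][]p there: 2:F. ✗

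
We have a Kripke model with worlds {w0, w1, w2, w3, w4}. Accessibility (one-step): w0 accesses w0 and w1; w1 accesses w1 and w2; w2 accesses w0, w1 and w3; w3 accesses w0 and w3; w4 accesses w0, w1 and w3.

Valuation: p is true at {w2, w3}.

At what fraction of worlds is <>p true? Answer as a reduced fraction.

w0: successors {w0, w1}; p there: w0:F, w1:F. ✗
w1: successors {w1, w2}; p there: w1:F, w2:T. ✓
w2: successors {w0, w1, w3}; p there: w0:F, w1:F, w3:T. ✓
w3: successors {w0, w3}; p there: w0:F, w3:T. ✓
w4: successors {w0, w1, w3}; p there: w0:F, w1:F, w3:T. ✓
That's 4 of 5 worlds, so 4/5.

4/5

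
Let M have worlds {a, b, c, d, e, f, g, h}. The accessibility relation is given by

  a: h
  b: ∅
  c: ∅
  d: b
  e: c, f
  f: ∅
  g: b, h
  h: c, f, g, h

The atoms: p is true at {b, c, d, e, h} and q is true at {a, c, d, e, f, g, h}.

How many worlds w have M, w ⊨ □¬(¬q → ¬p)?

a: successors {h}; ¬(¬q → ¬p) there: h:F. ✗
b: no successors, so □¬(¬q → ¬p) holds vacuously. ✓
c: no successors, so □¬(¬q → ¬p) holds vacuously. ✓
d: successors {b}; ¬(¬q → ¬p) there: b:T. ✓
e: successors {c, f}; ¬(¬q → ¬p) there: c:F, f:F. ✗
f: no successors, so □¬(¬q → ¬p) holds vacuously. ✓
g: successors {b, h}; ¬(¬q → ¬p) there: b:T, h:F. ✗
h: successors {c, f, g, h}; ¬(¬q → ¬p) there: c:F, f:F, g:F, h:F. ✗
Satisfying worlds: {b, c, d, f}.

4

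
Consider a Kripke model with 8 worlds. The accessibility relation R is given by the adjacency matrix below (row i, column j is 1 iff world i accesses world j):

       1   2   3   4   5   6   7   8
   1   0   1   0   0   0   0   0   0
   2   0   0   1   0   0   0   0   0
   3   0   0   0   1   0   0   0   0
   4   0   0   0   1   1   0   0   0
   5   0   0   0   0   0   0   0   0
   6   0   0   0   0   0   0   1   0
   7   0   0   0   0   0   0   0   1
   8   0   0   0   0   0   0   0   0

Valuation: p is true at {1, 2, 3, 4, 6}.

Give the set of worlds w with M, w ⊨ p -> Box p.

1: p is T, Box p is T. ✓
2: p is T, Box p is T. ✓
3: p is T, Box p is T. ✓
4: p is T, Box p is F. ✗
5: p is F, Box p is T. ✓
6: p is T, Box p is F. ✗
7: p is F, Box p is F. ✓
8: p is F, Box p is T. ✓

{1, 2, 3, 5, 7, 8}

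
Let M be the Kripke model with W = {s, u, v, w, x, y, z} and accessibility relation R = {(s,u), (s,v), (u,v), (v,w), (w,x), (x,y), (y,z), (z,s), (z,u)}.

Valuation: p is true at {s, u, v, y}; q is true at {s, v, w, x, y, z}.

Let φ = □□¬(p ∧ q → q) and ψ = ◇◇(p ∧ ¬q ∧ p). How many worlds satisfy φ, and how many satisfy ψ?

0 and 2

For □□¬(p ∧ q → q):
s: successors {u, v}; □¬(p ∧ q → q) there: u:F, v:F. ✗
u: successors {v}; □¬(p ∧ q → q) there: v:F. ✗
v: successors {w}; □¬(p ∧ q → q) there: w:F. ✗
w: successors {x}; □¬(p ∧ q → q) there: x:F. ✗
x: successors {y}; □¬(p ∧ q → q) there: y:F. ✗
y: successors {z}; □¬(p ∧ q → q) there: z:F. ✗
z: successors {s, u}; □¬(p ∧ q → q) there: s:F, u:F. ✗
— 0 worlds.
For ◇◇(p ∧ ¬q ∧ p):
s: successors {u, v}; ◇(p ∧ ¬q ∧ p) there: u:F, v:F. ✗
u: successors {v}; ◇(p ∧ ¬q ∧ p) there: v:F. ✗
v: successors {w}; ◇(p ∧ ¬q ∧ p) there: w:F. ✗
w: successors {x}; ◇(p ∧ ¬q ∧ p) there: x:F. ✗
x: successors {y}; ◇(p ∧ ¬q ∧ p) there: y:F. ✗
y: successors {z}; ◇(p ∧ ¬q ∧ p) there: z:T. ✓
z: successors {s, u}; ◇(p ∧ ¬q ∧ p) there: s:T, u:F. ✓
— 2 worlds.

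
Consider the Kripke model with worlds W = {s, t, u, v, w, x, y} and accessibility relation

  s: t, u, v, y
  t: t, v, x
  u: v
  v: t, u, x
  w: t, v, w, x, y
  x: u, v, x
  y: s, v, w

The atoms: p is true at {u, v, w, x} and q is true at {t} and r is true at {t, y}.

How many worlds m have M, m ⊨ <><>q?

s: successors {t, u, v, y}; <>q there: t:T, u:F, v:T, y:F. ✓
t: successors {t, v, x}; <>q there: t:T, v:T, x:F. ✓
u: successors {v}; <>q there: v:T. ✓
v: successors {t, u, x}; <>q there: t:T, u:F, x:F. ✓
w: successors {t, v, w, x, y}; <>q there: t:T, v:T, w:T, x:F, y:F. ✓
x: successors {u, v, x}; <>q there: u:F, v:T, x:F. ✓
y: successors {s, v, w}; <>q there: s:T, v:T, w:T. ✓
Satisfying worlds: {s, t, u, v, w, x, y}.

7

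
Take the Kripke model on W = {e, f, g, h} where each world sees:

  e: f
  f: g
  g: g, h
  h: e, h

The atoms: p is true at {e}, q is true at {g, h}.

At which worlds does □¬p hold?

e: successors {f}; ¬p there: f:T. ✓
f: successors {g}; ¬p there: g:T. ✓
g: successors {g, h}; ¬p there: g:T, h:T. ✓
h: successors {e, h}; ¬p there: e:F, h:T. ✗

{e, f, g}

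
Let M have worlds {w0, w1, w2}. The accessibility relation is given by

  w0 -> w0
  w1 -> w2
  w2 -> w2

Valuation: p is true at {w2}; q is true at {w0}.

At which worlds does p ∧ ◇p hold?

w0: p is F, ◇p is F. ✗
w1: p is F, ◇p is T. ✗
w2: p is T, ◇p is T. ✓

{w2}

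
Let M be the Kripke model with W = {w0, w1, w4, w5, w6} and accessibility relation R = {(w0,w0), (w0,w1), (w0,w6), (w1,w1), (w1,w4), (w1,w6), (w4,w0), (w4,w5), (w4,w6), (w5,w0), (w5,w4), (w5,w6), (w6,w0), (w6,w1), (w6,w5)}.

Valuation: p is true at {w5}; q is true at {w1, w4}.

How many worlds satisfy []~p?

3

w0: successors {w0, w1, w6}; ~p there: w0:T, w1:T, w6:T. ✓
w1: successors {w1, w4, w6}; ~p there: w1:T, w4:T, w6:T. ✓
w4: successors {w0, w5, w6}; ~p there: w0:T, w5:F, w6:T. ✗
w5: successors {w0, w4, w6}; ~p there: w0:T, w4:T, w6:T. ✓
w6: successors {w0, w1, w5}; ~p there: w0:T, w1:T, w5:F. ✗
Satisfying worlds: {w0, w1, w5}.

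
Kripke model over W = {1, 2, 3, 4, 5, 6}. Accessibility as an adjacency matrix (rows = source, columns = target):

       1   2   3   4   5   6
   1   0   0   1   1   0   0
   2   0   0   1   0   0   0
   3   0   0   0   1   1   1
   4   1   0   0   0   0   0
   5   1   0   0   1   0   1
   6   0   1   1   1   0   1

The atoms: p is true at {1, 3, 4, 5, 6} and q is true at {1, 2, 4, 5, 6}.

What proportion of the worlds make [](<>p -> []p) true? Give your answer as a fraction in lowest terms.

1/2

1: successors {3, 4}; <>p -> []p there: 3:T, 4:T. ✓
2: successors {3}; <>p -> []p there: 3:T. ✓
3: successors {4, 5, 6}; <>p -> []p there: 4:T, 5:T, 6:F. ✗
4: successors {1}; <>p -> []p there: 1:T. ✓
5: successors {1, 4, 6}; <>p -> []p there: 1:T, 4:T, 6:F. ✗
6: successors {2, 3, 4, 6}; <>p -> []p there: 2:T, 3:T, 4:T, 6:F. ✗
That's 3 of 6 worlds, so 3/6 = 1/2.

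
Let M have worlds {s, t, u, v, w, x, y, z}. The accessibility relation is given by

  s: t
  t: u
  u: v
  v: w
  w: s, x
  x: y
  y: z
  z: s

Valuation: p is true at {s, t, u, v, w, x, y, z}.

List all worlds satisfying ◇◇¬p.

∅

s: successors {t}; ◇¬p there: t:F. ✗
t: successors {u}; ◇¬p there: u:F. ✗
u: successors {v}; ◇¬p there: v:F. ✗
v: successors {w}; ◇¬p there: w:F. ✗
w: successors {s, x}; ◇¬p there: s:F, x:F. ✗
x: successors {y}; ◇¬p there: y:F. ✗
y: successors {z}; ◇¬p there: z:F. ✗
z: successors {s}; ◇¬p there: s:F. ✗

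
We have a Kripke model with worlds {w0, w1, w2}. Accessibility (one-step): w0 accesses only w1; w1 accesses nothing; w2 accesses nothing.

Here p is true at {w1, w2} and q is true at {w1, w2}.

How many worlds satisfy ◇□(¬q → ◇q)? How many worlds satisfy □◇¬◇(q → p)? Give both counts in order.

For ◇□(¬q → ◇q):
w0: successors {w1}; □(¬q → ◇q) there: w1:T. ✓
w1: no successors, so ◇□(¬q → ◇q) fails. ✗
w2: no successors, so ◇□(¬q → ◇q) fails. ✗
— 1 world.
For □◇¬◇(q → p):
w0: successors {w1}; ◇¬◇(q → p) there: w1:F. ✗
w1: no successors, so □◇¬◇(q → p) holds vacuously. ✓
w2: no successors, so □◇¬◇(q → p) holds vacuously. ✓
— 2 worlds.

1 and 2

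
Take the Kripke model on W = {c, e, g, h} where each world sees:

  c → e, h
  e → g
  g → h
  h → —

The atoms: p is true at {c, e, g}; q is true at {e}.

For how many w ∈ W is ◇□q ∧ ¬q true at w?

2

c: ◇□q is T, ¬q is T. ✓
e: ◇□q is F, ¬q is F. ✗
g: ◇□q is T, ¬q is T. ✓
h: ◇□q is F, ¬q is T. ✗
Satisfying worlds: {c, g}.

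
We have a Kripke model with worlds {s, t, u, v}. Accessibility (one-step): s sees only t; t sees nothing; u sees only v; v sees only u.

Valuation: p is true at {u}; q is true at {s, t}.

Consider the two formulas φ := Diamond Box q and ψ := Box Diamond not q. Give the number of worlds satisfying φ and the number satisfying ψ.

1 and 3

For Diamond Box q:
s: successors {t}; Box q there: t:T. ✓
t: no successors, so Diamond Box q fails. ✗
u: successors {v}; Box q there: v:F. ✗
v: successors {u}; Box q there: u:F. ✗
— 1 world.
For Box Diamond not q:
s: successors {t}; Diamond not q there: t:F. ✗
t: no successors, so Box Diamond not q holds vacuously. ✓
u: successors {v}; Diamond not q there: v:T. ✓
v: successors {u}; Diamond not q there: u:T. ✓
— 3 worlds.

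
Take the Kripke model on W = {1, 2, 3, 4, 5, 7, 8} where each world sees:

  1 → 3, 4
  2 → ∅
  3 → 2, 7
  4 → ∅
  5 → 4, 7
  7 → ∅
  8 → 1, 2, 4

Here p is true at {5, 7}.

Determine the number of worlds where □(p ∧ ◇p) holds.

3

1: successors {3, 4}; p ∧ ◇p there: 3:F, 4:F. ✗
2: no successors, so □(p ∧ ◇p) holds vacuously. ✓
3: successors {2, 7}; p ∧ ◇p there: 2:F, 7:F. ✗
4: no successors, so □(p ∧ ◇p) holds vacuously. ✓
5: successors {4, 7}; p ∧ ◇p there: 4:F, 7:F. ✗
7: no successors, so □(p ∧ ◇p) holds vacuously. ✓
8: successors {1, 2, 4}; p ∧ ◇p there: 1:F, 2:F, 4:F. ✗
Satisfying worlds: {2, 4, 7}.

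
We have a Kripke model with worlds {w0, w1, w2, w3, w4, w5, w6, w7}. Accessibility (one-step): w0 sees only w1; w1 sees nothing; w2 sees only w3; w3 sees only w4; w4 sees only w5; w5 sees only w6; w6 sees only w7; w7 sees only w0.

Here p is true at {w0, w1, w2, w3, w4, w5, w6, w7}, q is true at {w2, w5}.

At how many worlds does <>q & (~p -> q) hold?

1

w0: <>q is F, ~p -> q is T. ✗
w1: <>q is F, ~p -> q is T. ✗
w2: <>q is F, ~p -> q is T. ✗
w3: <>q is F, ~p -> q is T. ✗
w4: <>q is T, ~p -> q is T. ✓
w5: <>q is F, ~p -> q is T. ✗
w6: <>q is F, ~p -> q is T. ✗
w7: <>q is F, ~p -> q is T. ✗
Satisfying worlds: {w4}.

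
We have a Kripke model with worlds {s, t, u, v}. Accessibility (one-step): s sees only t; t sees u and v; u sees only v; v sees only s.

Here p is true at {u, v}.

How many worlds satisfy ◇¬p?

2

s: successors {t}; ¬p there: t:T. ✓
t: successors {u, v}; ¬p there: u:F, v:F. ✗
u: successors {v}; ¬p there: v:F. ✗
v: successors {s}; ¬p there: s:T. ✓
Satisfying worlds: {s, v}.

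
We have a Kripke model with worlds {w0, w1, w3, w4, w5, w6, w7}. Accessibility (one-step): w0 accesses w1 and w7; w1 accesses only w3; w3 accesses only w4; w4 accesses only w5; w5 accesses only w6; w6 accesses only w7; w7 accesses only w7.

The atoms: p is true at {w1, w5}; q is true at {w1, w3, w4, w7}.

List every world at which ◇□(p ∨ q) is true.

w0: successors {w1, w7}; □(p ∨ q) there: w1:T, w7:T. ✓
w1: successors {w3}; □(p ∨ q) there: w3:T. ✓
w3: successors {w4}; □(p ∨ q) there: w4:T. ✓
w4: successors {w5}; □(p ∨ q) there: w5:F. ✗
w5: successors {w6}; □(p ∨ q) there: w6:T. ✓
w6: successors {w7}; □(p ∨ q) there: w7:T. ✓
w7: successors {w7}; □(p ∨ q) there: w7:T. ✓

{w0, w1, w3, w5, w6, w7}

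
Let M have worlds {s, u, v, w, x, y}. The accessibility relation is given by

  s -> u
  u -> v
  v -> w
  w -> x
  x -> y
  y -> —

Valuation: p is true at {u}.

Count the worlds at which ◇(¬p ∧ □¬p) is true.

4

s: successors {u}; ¬p ∧ □¬p there: u:F. ✗
u: successors {v}; ¬p ∧ □¬p there: v:T. ✓
v: successors {w}; ¬p ∧ □¬p there: w:T. ✓
w: successors {x}; ¬p ∧ □¬p there: x:T. ✓
x: successors {y}; ¬p ∧ □¬p there: y:T. ✓
y: no successors, so ◇(¬p ∧ □¬p) fails. ✗
Satisfying worlds: {u, v, w, x}.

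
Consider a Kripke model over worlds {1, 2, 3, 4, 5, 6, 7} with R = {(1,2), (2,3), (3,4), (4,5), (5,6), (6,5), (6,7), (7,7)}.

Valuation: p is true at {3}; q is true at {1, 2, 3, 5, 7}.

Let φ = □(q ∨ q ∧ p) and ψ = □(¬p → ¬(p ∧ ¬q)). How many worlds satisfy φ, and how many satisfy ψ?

5 and 7

For □(q ∨ q ∧ p):
1: successors {2}; q ∨ q ∧ p there: 2:T. ✓
2: successors {3}; q ∨ q ∧ p there: 3:T. ✓
3: successors {4}; q ∨ q ∧ p there: 4:F. ✗
4: successors {5}; q ∨ q ∧ p there: 5:T. ✓
5: successors {6}; q ∨ q ∧ p there: 6:F. ✗
6: successors {5, 7}; q ∨ q ∧ p there: 5:T, 7:T. ✓
7: successors {7}; q ∨ q ∧ p there: 7:T. ✓
— 5 worlds.
For □(¬p → ¬(p ∧ ¬q)):
1: successors {2}; ¬p → ¬(p ∧ ¬q) there: 2:T. ✓
2: successors {3}; ¬p → ¬(p ∧ ¬q) there: 3:T. ✓
3: successors {4}; ¬p → ¬(p ∧ ¬q) there: 4:T. ✓
4: successors {5}; ¬p → ¬(p ∧ ¬q) there: 5:T. ✓
5: successors {6}; ¬p → ¬(p ∧ ¬q) there: 6:T. ✓
6: successors {5, 7}; ¬p → ¬(p ∧ ¬q) there: 5:T, 7:T. ✓
7: successors {7}; ¬p → ¬(p ∧ ¬q) there: 7:T. ✓
— 7 worlds.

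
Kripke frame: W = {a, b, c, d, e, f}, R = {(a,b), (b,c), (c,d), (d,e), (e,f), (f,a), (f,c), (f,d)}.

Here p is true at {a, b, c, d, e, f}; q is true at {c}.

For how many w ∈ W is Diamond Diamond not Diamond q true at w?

5

a: successors {b}; Diamond not Diamond q there: b:T. ✓
b: successors {c}; Diamond not Diamond q there: c:T. ✓
c: successors {d}; Diamond not Diamond q there: d:T. ✓
d: successors {e}; Diamond not Diamond q there: e:F. ✗
e: successors {f}; Diamond not Diamond q there: f:T. ✓
f: successors {a, c, d}; Diamond not Diamond q there: a:F, c:T, d:T. ✓
Satisfying worlds: {a, b, c, e, f}.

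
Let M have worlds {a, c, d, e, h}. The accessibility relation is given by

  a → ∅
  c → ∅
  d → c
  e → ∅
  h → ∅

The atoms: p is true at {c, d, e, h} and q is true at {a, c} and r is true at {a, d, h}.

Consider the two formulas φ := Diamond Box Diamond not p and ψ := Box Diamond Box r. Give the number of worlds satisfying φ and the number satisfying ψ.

1 and 4

For Diamond Box Diamond not p:
a: no successors, so Diamond Box Diamond not p fails. ✗
c: no successors, so Diamond Box Diamond not p fails. ✗
d: successors {c}; Box Diamond not p there: c:T. ✓
e: no successors, so Diamond Box Diamond not p fails. ✗
h: no successors, so Diamond Box Diamond not p fails. ✗
— 1 world.
For Box Diamond Box r:
a: no successors, so Box Diamond Box r holds vacuously. ✓
c: no successors, so Box Diamond Box r holds vacuously. ✓
d: successors {c}; Diamond Box r there: c:F. ✗
e: no successors, so Box Diamond Box r holds vacuously. ✓
h: no successors, so Box Diamond Box r holds vacuously. ✓
— 4 worlds.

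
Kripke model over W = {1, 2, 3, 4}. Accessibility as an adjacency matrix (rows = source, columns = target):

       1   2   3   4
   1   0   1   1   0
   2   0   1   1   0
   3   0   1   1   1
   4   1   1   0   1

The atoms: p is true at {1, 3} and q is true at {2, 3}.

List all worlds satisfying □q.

1: successors {2, 3}; q there: 2:T, 3:T. ✓
2: successors {2, 3}; q there: 2:T, 3:T. ✓
3: successors {2, 3, 4}; q there: 2:T, 3:T, 4:F. ✗
4: successors {1, 2, 4}; q there: 1:F, 2:T, 4:F. ✗

{1, 2}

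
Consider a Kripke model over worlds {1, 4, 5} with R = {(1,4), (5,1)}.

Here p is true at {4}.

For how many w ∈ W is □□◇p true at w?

1: successors {4}; □◇p there: 4:T. ✓
4: no successors, so □□◇p holds vacuously. ✓
5: successors {1}; □◇p there: 1:F. ✗
Satisfying worlds: {1, 4}.

2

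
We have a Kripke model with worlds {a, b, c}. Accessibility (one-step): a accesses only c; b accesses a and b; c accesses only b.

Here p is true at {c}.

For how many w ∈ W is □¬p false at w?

1

a: successors {c}; ¬p there: c:F. ✗
b: successors {a, b}; ¬p there: a:T, b:T. ✓
c: successors {b}; ¬p there: b:T. ✓
Satisfying worlds: {b, c}.
So □¬p fails at the other 1 world.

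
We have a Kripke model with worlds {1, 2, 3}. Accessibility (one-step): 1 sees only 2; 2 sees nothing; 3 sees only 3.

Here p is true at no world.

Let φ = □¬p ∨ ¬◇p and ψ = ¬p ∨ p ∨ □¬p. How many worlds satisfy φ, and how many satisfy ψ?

For □¬p ∨ ¬◇p:
1: □¬p is T, ¬◇p is T. ✓
2: □¬p is T, ¬◇p is T. ✓
3: □¬p is T, ¬◇p is T. ✓
— 3 worlds.
For ¬p ∨ p ∨ □¬p:
1: ¬p is T, p ∨ □¬p is T. ✓
2: ¬p is T, p ∨ □¬p is T. ✓
3: ¬p is T, p ∨ □¬p is T. ✓
— 3 worlds.

3 and 3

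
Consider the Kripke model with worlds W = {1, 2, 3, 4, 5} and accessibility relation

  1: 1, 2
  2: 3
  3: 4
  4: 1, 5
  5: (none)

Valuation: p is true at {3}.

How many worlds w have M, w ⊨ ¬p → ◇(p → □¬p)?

4

1: ¬p is T, ◇(p → □¬p) is T. ✓
2: ¬p is T, ◇(p → □¬p) is T. ✓
3: ¬p is F, ◇(p → □¬p) is T. ✓
4: ¬p is T, ◇(p → □¬p) is T. ✓
5: ¬p is T, ◇(p → □¬p) is F. ✗
Satisfying worlds: {1, 2, 3, 4}.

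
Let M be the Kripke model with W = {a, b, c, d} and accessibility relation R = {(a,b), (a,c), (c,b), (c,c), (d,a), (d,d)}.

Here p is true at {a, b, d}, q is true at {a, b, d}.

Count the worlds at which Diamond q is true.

a: successors {b, c}; q there: b:T, c:F. ✓
b: no successors, so Diamond q fails. ✗
c: successors {b, c}; q there: b:T, c:F. ✓
d: successors {a, d}; q there: a:T, d:T. ✓
Satisfying worlds: {a, c, d}.

3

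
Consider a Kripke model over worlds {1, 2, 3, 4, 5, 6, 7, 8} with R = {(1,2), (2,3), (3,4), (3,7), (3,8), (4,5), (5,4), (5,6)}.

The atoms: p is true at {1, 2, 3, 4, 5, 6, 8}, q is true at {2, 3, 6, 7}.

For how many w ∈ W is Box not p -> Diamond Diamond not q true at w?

5

1: Box not p is F, Diamond Diamond not q is F. ✓
2: Box not p is F, Diamond Diamond not q is T. ✓
3: Box not p is F, Diamond Diamond not q is T. ✓
4: Box not p is F, Diamond Diamond not q is T. ✓
5: Box not p is F, Diamond Diamond not q is T. ✓
6: Box not p is T, Diamond Diamond not q is F. ✗
7: Box not p is T, Diamond Diamond not q is F. ✗
8: Box not p is T, Diamond Diamond not q is F. ✗
Satisfying worlds: {1, 2, 3, 4, 5}.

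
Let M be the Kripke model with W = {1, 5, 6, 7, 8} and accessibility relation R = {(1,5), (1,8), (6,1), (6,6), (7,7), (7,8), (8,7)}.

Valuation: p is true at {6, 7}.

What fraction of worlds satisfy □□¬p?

1/5

1: successors {5, 8}; □¬p there: 5:T, 8:F. ✗
5: no successors, so □□¬p holds vacuously. ✓
6: successors {1, 6}; □¬p there: 1:T, 6:F. ✗
7: successors {7, 8}; □¬p there: 7:F, 8:F. ✗
8: successors {7}; □¬p there: 7:F. ✗
That's 1 of 5 worlds, so 1/5.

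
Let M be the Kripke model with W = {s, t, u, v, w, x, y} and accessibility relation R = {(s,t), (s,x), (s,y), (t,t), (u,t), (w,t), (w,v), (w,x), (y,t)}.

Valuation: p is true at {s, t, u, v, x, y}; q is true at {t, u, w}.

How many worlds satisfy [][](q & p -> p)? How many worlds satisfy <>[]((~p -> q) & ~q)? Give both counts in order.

For [][](q & p -> p):
s: successors {t, x, y}; [](q & p -> p) there: t:T, x:T, y:T. ✓
t: successors {t}; [](q & p -> p) there: t:T. ✓
u: successors {t}; [](q & p -> p) there: t:T. ✓
v: no successors, so [][](q & p -> p) holds vacuously. ✓
w: successors {t, v, x}; [](q & p -> p) there: t:T, v:T, x:T. ✓
x: no successors, so [][](q & p -> p) holds vacuously. ✓
y: successors {t}; [](q & p -> p) there: t:T. ✓
— 7 worlds.
For <>[]((~p -> q) & ~q):
s: successors {t, x, y}; []((~p -> q) & ~q) there: t:F, x:T, y:F. ✓
t: successors {t}; []((~p -> q) & ~q) there: t:F. ✗
u: successors {t}; []((~p -> q) & ~q) there: t:F. ✗
v: no successors, so <>[]((~p -> q) & ~q) fails. ✗
w: successors {t, v, x}; []((~p -> q) & ~q) there: t:F, v:T, x:T. ✓
x: no successors, so <>[]((~p -> q) & ~q) fails. ✗
y: successors {t}; []((~p -> q) & ~q) there: t:F. ✗
— 2 worlds.

7 and 2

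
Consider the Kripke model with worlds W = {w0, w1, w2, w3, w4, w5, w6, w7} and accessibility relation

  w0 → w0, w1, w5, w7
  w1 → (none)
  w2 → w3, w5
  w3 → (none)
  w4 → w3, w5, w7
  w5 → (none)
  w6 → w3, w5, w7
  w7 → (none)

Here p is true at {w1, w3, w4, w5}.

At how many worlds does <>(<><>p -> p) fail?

4

w0: successors {w0, w1, w5, w7}; <><>p -> p there: w0:F, w1:T, w5:T, w7:T. ✓
w1: no successors, so <>(<><>p -> p) fails. ✗
w2: successors {w3, w5}; <><>p -> p there: w3:T, w5:T. ✓
w3: no successors, so <>(<><>p -> p) fails. ✗
w4: successors {w3, w5, w7}; <><>p -> p there: w3:T, w5:T, w7:T. ✓
w5: no successors, so <>(<><>p -> p) fails. ✗
w6: successors {w3, w5, w7}; <><>p -> p there: w3:T, w5:T, w7:T. ✓
w7: no successors, so <>(<><>p -> p) fails. ✗
Satisfying worlds: {w0, w2, w4, w6}.
So <>(<><>p -> p) fails at the other 4 worlds.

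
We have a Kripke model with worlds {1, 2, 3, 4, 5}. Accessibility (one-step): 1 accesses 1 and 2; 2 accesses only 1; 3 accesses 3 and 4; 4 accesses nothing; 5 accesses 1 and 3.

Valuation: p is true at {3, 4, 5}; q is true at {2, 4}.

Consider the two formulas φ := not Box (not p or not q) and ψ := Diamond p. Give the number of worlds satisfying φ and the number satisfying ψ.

1 and 2

For not Box (not p or not q):
1: Box (not p or not q) is T. ✗
2: Box (not p or not q) is T. ✗
3: Box (not p or not q) is F. ✓
4: Box (not p or not q) is T. ✗
5: Box (not p or not q) is T. ✗
— 1 world.
For Diamond p:
1: successors {1, 2}; p there: 1:F, 2:F. ✗
2: successors {1}; p there: 1:F. ✗
3: successors {3, 4}; p there: 3:T, 4:T. ✓
4: no successors, so Diamond p fails. ✗
5: successors {1, 3}; p there: 1:F, 3:T. ✓
— 2 worlds.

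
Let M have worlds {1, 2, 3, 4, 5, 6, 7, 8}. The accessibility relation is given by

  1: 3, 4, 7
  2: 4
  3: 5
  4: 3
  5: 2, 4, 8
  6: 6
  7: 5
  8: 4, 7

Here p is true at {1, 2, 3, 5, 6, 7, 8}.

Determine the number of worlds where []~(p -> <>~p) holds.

2

1: successors {3, 4, 7}; ~(p -> <>~p) there: 3:T, 4:F, 7:T. ✗
2: successors {4}; ~(p -> <>~p) there: 4:F. ✗
3: successors {5}; ~(p -> <>~p) there: 5:F. ✗
4: successors {3}; ~(p -> <>~p) there: 3:T. ✓
5: successors {2, 4, 8}; ~(p -> <>~p) there: 2:F, 4:F, 8:F. ✗
6: successors {6}; ~(p -> <>~p) there: 6:T. ✓
7: successors {5}; ~(p -> <>~p) there: 5:F. ✗
8: successors {4, 7}; ~(p -> <>~p) there: 4:F, 7:T. ✗
Satisfying worlds: {4, 6}.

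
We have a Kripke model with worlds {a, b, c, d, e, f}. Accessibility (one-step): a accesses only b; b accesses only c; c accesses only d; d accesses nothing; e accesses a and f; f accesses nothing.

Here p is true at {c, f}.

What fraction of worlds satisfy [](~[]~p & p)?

1/3

a: successors {b}; ~[]~p & p there: b:F. ✗
b: successors {c}; ~[]~p & p there: c:F. ✗
c: successors {d}; ~[]~p & p there: d:F. ✗
d: no successors, so [](~[]~p & p) holds vacuously. ✓
e: successors {a, f}; ~[]~p & p there: a:F, f:F. ✗
f: no successors, so [](~[]~p & p) holds vacuously. ✓
That's 2 of 6 worlds, so 2/6 = 1/3.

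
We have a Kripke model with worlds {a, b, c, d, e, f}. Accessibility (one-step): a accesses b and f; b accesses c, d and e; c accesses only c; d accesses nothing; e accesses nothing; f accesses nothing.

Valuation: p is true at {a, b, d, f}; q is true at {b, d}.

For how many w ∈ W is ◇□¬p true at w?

3

a: successors {b, f}; □¬p there: b:F, f:T. ✓
b: successors {c, d, e}; □¬p there: c:T, d:T, e:T. ✓
c: successors {c}; □¬p there: c:T. ✓
d: no successors, so ◇□¬p fails. ✗
e: no successors, so ◇□¬p fails. ✗
f: no successors, so ◇□¬p fails. ✗
Satisfying worlds: {a, b, c}.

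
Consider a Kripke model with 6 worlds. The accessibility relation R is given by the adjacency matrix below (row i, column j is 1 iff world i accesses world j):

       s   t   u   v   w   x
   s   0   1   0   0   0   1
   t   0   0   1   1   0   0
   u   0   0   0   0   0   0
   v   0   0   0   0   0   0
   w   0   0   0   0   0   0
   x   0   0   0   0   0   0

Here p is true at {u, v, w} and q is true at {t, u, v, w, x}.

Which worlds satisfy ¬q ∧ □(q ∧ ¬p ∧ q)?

{s}

s: ¬q is T, □(q ∧ ¬p ∧ q) is T. ✓
t: ¬q is F, □(q ∧ ¬p ∧ q) is F. ✗
u: ¬q is F, □(q ∧ ¬p ∧ q) is T. ✗
v: ¬q is F, □(q ∧ ¬p ∧ q) is T. ✗
w: ¬q is F, □(q ∧ ¬p ∧ q) is T. ✗
x: ¬q is F, □(q ∧ ¬p ∧ q) is T. ✗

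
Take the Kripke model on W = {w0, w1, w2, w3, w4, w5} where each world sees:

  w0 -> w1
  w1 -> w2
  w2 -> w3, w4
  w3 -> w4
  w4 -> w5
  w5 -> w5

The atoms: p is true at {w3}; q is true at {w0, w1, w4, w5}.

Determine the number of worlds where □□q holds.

4

w0: successors {w1}; □q there: w1:F. ✗
w1: successors {w2}; □q there: w2:F. ✗
w2: successors {w3, w4}; □q there: w3:T, w4:T. ✓
w3: successors {w4}; □q there: w4:T. ✓
w4: successors {w5}; □q there: w5:T. ✓
w5: successors {w5}; □q there: w5:T. ✓
Satisfying worlds: {w2, w3, w4, w5}.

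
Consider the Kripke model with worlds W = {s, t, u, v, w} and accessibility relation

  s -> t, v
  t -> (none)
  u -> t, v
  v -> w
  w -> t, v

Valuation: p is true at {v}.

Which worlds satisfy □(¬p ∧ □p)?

s: successors {t, v}; ¬p ∧ □p there: t:T, v:F. ✗
t: no successors, so □(¬p ∧ □p) holds vacuously. ✓
u: successors {t, v}; ¬p ∧ □p there: t:T, v:F. ✗
v: successors {w}; ¬p ∧ □p there: w:F. ✗
w: successors {t, v}; ¬p ∧ □p there: t:T, v:F. ✗

{t}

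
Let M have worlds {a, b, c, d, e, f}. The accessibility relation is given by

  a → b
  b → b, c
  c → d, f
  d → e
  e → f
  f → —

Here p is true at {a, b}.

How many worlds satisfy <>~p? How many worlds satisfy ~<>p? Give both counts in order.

For <>~p:
a: successors {b}; ~p there: b:F. ✗
b: successors {b, c}; ~p there: b:F, c:T. ✓
c: successors {d, f}; ~p there: d:T, f:T. ✓
d: successors {e}; ~p there: e:T. ✓
e: successors {f}; ~p there: f:T. ✓
f: no successors, so <>~p fails. ✗
— 4 worlds.
For ~<>p:
a: <>p is T. ✗
b: <>p is T. ✗
c: <>p is F. ✓
d: <>p is F. ✓
e: <>p is F. ✓
f: <>p is F. ✓
— 4 worlds.

4 and 4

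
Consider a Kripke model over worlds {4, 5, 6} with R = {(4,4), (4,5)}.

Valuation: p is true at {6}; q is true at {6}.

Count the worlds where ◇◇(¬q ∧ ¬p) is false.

4: successors {4, 5}; ◇(¬q ∧ ¬p) there: 4:T, 5:F. ✓
5: no successors, so ◇◇(¬q ∧ ¬p) fails. ✗
6: no successors, so ◇◇(¬q ∧ ¬p) fails. ✗
Satisfying worlds: {4}.
So ◇◇(¬q ∧ ¬p) fails at the other 2 worlds.

2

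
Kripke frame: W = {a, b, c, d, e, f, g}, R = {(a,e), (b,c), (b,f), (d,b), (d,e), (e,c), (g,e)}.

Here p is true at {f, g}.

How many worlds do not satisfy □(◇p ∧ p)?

a: successors {e}; ◇p ∧ p there: e:F. ✗
b: successors {c, f}; ◇p ∧ p there: c:F, f:F. ✗
c: no successors, so □(◇p ∧ p) holds vacuously. ✓
d: successors {b, e}; ◇p ∧ p there: b:F, e:F. ✗
e: successors {c}; ◇p ∧ p there: c:F. ✗
f: no successors, so □(◇p ∧ p) holds vacuously. ✓
g: successors {e}; ◇p ∧ p there: e:F. ✗
Satisfying worlds: {c, f}.
So □(◇p ∧ p) fails at the other 5 worlds.

5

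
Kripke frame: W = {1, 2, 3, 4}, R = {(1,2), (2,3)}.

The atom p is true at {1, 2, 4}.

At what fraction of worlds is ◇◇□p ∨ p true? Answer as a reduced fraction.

3/4

1: ◇◇□p is T, p is T. ✓
2: ◇◇□p is F, p is T. ✓
3: ◇◇□p is F, p is F. ✗
4: ◇◇□p is F, p is T. ✓
That's 3 of 4 worlds, so 3/4.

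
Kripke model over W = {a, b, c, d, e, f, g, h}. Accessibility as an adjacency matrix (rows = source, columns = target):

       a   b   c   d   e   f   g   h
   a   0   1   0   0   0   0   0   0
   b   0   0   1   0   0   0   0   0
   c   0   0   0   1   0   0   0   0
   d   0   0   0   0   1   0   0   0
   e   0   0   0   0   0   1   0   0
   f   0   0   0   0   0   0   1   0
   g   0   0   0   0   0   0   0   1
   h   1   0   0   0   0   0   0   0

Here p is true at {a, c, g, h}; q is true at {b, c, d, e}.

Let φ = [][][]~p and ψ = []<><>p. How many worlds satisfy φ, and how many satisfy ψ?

For [][][]~p:
a: successors {b}; [][]~p there: b:T. ✓
b: successors {c}; [][]~p there: c:T. ✓
c: successors {d}; [][]~p there: d:T. ✓
d: successors {e}; [][]~p there: e:F. ✗
e: successors {f}; [][]~p there: f:F. ✗
f: successors {g}; [][]~p there: g:F. ✗
g: successors {h}; [][]~p there: h:T. ✓
h: successors {a}; [][]~p there: a:F. ✗
— 4 worlds.
For []<><>p:
a: successors {b}; <><>p there: b:F. ✗
b: successors {c}; <><>p there: c:F. ✗
c: successors {d}; <><>p there: d:F. ✗
d: successors {e}; <><>p there: e:T. ✓
e: successors {f}; <><>p there: f:T. ✓
f: successors {g}; <><>p there: g:T. ✓
g: successors {h}; <><>p there: h:F. ✗
h: successors {a}; <><>p there: a:T. ✓
— 4 worlds.

4 and 4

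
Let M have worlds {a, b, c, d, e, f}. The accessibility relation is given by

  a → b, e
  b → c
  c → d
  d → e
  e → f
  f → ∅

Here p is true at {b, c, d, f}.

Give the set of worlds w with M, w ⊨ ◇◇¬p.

a: successors {b, e}; ◇¬p there: b:F, e:F. ✗
b: successors {c}; ◇¬p there: c:F. ✗
c: successors {d}; ◇¬p there: d:T. ✓
d: successors {e}; ◇¬p there: e:F. ✗
e: successors {f}; ◇¬p there: f:F. ✗
f: no successors, so ◇◇¬p fails. ✗

{c}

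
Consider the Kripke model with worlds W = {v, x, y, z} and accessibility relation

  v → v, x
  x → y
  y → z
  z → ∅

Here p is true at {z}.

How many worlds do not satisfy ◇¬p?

v: successors {v, x}; ¬p there: v:T, x:T. ✓
x: successors {y}; ¬p there: y:T. ✓
y: successors {z}; ¬p there: z:F. ✗
z: no successors, so ◇¬p fails. ✗
Satisfying worlds: {v, x}.
So ◇¬p fails at the other 2 worlds.

2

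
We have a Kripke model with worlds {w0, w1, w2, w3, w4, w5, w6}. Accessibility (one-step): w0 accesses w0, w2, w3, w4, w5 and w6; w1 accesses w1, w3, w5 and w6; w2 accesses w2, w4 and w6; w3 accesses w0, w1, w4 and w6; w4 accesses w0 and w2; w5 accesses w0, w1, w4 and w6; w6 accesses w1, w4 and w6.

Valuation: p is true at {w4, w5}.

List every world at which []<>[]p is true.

w0: successors {w0, w2, w3, w4, w5, w6}; <>[]p there: w0:F, w2:F, w3:F, w4:F, w5:F, w6:F. ✗
w1: successors {w1, w3, w5, w6}; <>[]p there: w1:F, w3:F, w5:F, w6:F. ✗
w2: successors {w2, w4, w6}; <>[]p there: w2:F, w4:F, w6:F. ✗
w3: successors {w0, w1, w4, w6}; <>[]p there: w0:F, w1:F, w4:F, w6:F. ✗
w4: successors {w0, w2}; <>[]p there: w0:F, w2:F. ✗
w5: successors {w0, w1, w4, w6}; <>[]p there: w0:F, w1:F, w4:F, w6:F. ✗
w6: successors {w1, w4, w6}; <>[]p there: w1:F, w4:F, w6:F. ✗

∅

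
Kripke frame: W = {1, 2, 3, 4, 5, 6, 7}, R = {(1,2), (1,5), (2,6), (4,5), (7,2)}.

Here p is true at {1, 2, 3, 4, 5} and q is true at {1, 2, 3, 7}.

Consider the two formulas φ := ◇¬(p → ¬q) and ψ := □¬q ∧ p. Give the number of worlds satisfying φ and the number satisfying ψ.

2 and 4

For ◇¬(p → ¬q):
1: successors {2, 5}; ¬(p → ¬q) there: 2:T, 5:F. ✓
2: successors {6}; ¬(p → ¬q) there: 6:F. ✗
3: no successors, so ◇¬(p → ¬q) fails. ✗
4: successors {5}; ¬(p → ¬q) there: 5:F. ✗
5: no successors, so ◇¬(p → ¬q) fails. ✗
6: no successors, so ◇¬(p → ¬q) fails. ✗
7: successors {2}; ¬(p → ¬q) there: 2:T. ✓
— 2 worlds.
For □¬q ∧ p:
1: □¬q is F, p is T. ✗
2: □¬q is T, p is T. ✓
3: □¬q is T, p is T. ✓
4: □¬q is T, p is T. ✓
5: □¬q is T, p is T. ✓
6: □¬q is T, p is F. ✗
7: □¬q is F, p is F. ✗
— 4 worlds.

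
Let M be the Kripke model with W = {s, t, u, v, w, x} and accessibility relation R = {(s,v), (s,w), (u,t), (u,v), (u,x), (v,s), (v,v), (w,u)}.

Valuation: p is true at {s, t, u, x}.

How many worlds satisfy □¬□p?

s: successors {v, w}; ¬□p there: v:T, w:F. ✗
t: no successors, so □¬□p holds vacuously. ✓
u: successors {t, v, x}; ¬□p there: t:F, v:T, x:F. ✗
v: successors {s, v}; ¬□p there: s:T, v:T. ✓
w: successors {u}; ¬□p there: u:T. ✓
x: no successors, so □¬□p holds vacuously. ✓
Satisfying worlds: {t, v, w, x}.

4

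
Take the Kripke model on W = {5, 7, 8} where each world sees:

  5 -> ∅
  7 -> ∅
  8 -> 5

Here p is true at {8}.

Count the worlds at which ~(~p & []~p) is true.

5: ~p & []~p is T. ✗
7: ~p & []~p is T. ✗
8: ~p & []~p is F. ✓
Satisfying worlds: {8}.

1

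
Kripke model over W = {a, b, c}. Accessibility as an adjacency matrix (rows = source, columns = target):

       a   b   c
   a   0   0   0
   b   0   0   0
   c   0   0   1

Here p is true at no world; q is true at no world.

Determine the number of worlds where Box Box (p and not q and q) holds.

2

a: no successors, so Box Box (p and not q and q) holds vacuously. ✓
b: no successors, so Box Box (p and not q and q) holds vacuously. ✓
c: successors {c}; Box (p and not q and q) there: c:F. ✗
Satisfying worlds: {a, b}.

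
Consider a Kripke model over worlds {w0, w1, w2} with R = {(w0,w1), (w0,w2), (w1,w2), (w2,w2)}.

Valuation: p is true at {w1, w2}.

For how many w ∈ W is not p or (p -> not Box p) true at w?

1

w0: not p is T, p -> not Box p is T. ✓
w1: not p is F, p -> not Box p is F. ✗
w2: not p is F, p -> not Box p is F. ✗
Satisfying worlds: {w0}.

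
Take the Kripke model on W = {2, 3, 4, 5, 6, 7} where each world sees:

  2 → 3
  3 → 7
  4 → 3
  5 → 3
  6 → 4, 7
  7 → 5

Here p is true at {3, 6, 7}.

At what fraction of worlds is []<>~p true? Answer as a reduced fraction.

2: successors {3}; <>~p there: 3:F. ✗
3: successors {7}; <>~p there: 7:T. ✓
4: successors {3}; <>~p there: 3:F. ✗
5: successors {3}; <>~p there: 3:F. ✗
6: successors {4, 7}; <>~p there: 4:F, 7:T. ✗
7: successors {5}; <>~p there: 5:F. ✗
That's 1 of 6 worlds, so 1/6.

1/6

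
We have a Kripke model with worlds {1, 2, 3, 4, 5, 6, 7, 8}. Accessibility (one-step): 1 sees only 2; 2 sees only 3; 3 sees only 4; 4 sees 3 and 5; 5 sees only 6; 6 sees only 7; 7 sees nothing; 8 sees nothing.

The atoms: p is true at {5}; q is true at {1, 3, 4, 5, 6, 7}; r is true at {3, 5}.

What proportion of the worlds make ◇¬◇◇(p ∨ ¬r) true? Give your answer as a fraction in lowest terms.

1: successors {2}; ¬◇◇(p ∨ ¬r) there: 2:F. ✗
2: successors {3}; ¬◇◇(p ∨ ¬r) there: 3:F. ✗
3: successors {4}; ¬◇◇(p ∨ ¬r) there: 4:F. ✗
4: successors {3, 5}; ¬◇◇(p ∨ ¬r) there: 3:F, 5:F. ✗
5: successors {6}; ¬◇◇(p ∨ ¬r) there: 6:T. ✓
6: successors {7}; ¬◇◇(p ∨ ¬r) there: 7:T. ✓
7: no successors, so ◇¬◇◇(p ∨ ¬r) fails. ✗
8: no successors, so ◇¬◇◇(p ∨ ¬r) fails. ✗
That's 2 of 8 worlds, so 2/8 = 1/4.

1/4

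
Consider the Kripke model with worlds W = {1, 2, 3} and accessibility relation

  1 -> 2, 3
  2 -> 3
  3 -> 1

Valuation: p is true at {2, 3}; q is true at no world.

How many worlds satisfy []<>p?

1: successors {2, 3}; <>p there: 2:T, 3:F. ✗
2: successors {3}; <>p there: 3:F. ✗
3: successors {1}; <>p there: 1:T. ✓
Satisfying worlds: {3}.

1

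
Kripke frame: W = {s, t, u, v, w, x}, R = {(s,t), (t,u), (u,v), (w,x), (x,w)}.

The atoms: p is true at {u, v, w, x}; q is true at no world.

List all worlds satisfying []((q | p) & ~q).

{t, u, v, w, x}

s: successors {t}; (q | p) & ~q there: t:F. ✗
t: successors {u}; (q | p) & ~q there: u:T. ✓
u: successors {v}; (q | p) & ~q there: v:T. ✓
v: no successors, so []((q | p) & ~q) holds vacuously. ✓
w: successors {x}; (q | p) & ~q there: x:T. ✓
x: successors {w}; (q | p) & ~q there: w:T. ✓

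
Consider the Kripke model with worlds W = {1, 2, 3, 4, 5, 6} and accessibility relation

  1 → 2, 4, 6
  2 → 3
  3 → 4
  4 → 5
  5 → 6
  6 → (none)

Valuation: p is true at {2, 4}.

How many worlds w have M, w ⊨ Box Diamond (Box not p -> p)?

2

1: successors {2, 4, 6}; Diamond (Box not p -> p) there: 2:T, 4:F, 6:F. ✗
2: successors {3}; Diamond (Box not p -> p) there: 3:T. ✓
3: successors {4}; Diamond (Box not p -> p) there: 4:F. ✗
4: successors {5}; Diamond (Box not p -> p) there: 5:F. ✗
5: successors {6}; Diamond (Box not p -> p) there: 6:F. ✗
6: no successors, so Box Diamond (Box not p -> p) holds vacuously. ✓
Satisfying worlds: {2, 6}.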